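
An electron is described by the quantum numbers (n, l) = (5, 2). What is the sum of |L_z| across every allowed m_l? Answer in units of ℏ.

The allowed m_l values are -2, -1, 0, 1, 2.
Σ|m_l| = 2·2(2+1)/2 = 6.

Σ|L_z| = 6 ℏ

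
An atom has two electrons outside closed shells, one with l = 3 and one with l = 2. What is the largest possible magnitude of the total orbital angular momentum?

|L_tot|_max = √30 ℏ ≈ 5.477ℏ

The total orbital quantum number L ranges from |l₁ − l₂| to l₁ + l₂ in integer steps.
Allowed values: L = 1, 2, 3, 4, 5.
The largest magnitude corresponds to L = 5: |L_tot| = ℏ√(5·6) = √30 ℏ.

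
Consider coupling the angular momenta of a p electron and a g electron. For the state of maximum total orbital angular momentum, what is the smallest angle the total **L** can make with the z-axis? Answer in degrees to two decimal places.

θ_min ≈ 24.09°

L runs from |1 − 4| = 3 to 1 + 4 = 5.
Allowed values: L = 3, 4, 5.
The maximum is L = 5, with |L_tot| = ℏ√(5·6) = √30 ℏ.
The minimum angle with z is arccos(5/√30) ≈ 24.09°.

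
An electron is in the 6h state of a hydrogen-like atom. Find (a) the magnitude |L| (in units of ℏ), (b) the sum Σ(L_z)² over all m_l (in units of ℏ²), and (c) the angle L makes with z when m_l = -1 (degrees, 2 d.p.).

|L| = √30 ℏ ≈ 5.477ℏ; Σ(L_z)² = 110 ℏ²; θ(m_l=-1) ≈ 100.52°

6h means n = 6, l = 5.
|L| = ℏ√(5·6) = √30 ℏ ≈ 5.477ℏ.
Σ m_l² = 110, so Σ(L_z)² = 110 ℏ².
For m_l = -1: cos θ = -1/√30, θ ≈ 100.52°.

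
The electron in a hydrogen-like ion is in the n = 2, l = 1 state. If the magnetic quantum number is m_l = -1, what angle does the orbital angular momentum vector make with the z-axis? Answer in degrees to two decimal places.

θ ≈ 135.00°

|L| = ℏ√(l(l+1)) = √2 ℏ.
L_z = m_l ℏ = −1ℏ.
cos θ = L_z/|L| = -1/√2, so θ ≈ 135.00°.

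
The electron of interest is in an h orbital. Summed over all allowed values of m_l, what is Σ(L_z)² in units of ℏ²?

H corresponds to l = 5.
m_l ∈ {-5, -4, -3, -2, -1, 0, 1, 2, 3, 4, 5}.
Summing m² from −5 to 5: Σ m_l² = 110.

Σ(L_z)² = 110 ℏ²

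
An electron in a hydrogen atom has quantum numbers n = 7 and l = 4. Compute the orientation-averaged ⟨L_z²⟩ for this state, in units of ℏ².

⟨L_z²⟩ = 6.667 ℏ²

m_l runs from −4 to 4, i.e. {-4, -3, -2, -1, 0, 1, 2, 3, 4}.
⟨L_z²⟩ = ℏ²·l(l+1)/3 = 6.667ℏ².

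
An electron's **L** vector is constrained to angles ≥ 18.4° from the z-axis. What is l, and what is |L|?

l = 9, |L| = 3√10 ℏ ≈ 9.487ℏ

cos θ_min = l/√(l(l+1)) = √(l/(l+1)), so l/(l+1) = cos²(18.4°) = 0.9004.
l = cos²θ/sin²θ ≈ 9.
Then |L| = ℏ√(9·10) = 3√10 ℏ.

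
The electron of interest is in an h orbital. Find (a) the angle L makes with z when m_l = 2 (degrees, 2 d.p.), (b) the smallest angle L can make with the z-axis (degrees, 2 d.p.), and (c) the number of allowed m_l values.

For an h orbital, l = 5.
For m_l = 2: cos θ = 2/√30, θ ≈ 68.58°.
cos θ_min = 5/√30, so θ_min ≈ 24.09°.
There are 2l+1 = 11 values of m_l.

θ(m_l=2) ≈ 68.58°; θ_min ≈ 24.09°; 11 values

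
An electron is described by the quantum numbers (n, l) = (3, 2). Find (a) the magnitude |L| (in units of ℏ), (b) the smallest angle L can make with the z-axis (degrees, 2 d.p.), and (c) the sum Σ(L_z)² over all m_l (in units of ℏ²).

|L| = ℏ√(2·3) = √6 ℏ ≈ 2.449ℏ.
cos θ_min = 2/√6, so θ_min ≈ 35.26°.
Σ m_l² = 10, so Σ(L_z)² = 10 ℏ².

|L| = √6 ℏ ≈ 2.449ℏ; θ_min ≈ 35.26°; Σ(L_z)² = 10 ℏ²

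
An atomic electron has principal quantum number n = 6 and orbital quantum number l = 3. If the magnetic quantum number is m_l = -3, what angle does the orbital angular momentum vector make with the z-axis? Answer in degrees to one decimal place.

θ ≈ 150.0°

|L| = √(l(l+1)) ℏ = 2√3 ℏ.
L_z = m_l ℏ = −3ℏ.
cos θ = L_z/|L| = -3/√12, so θ ≈ 150.0°.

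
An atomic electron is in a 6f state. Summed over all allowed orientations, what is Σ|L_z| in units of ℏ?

Σ|L_z| = 12 ℏ

The 6f subshell has l = 3.
m_l ∈ {-3, -2, -1, 0, 1, 2, 3}.
Σ|m_l| = l(l+1) = 12.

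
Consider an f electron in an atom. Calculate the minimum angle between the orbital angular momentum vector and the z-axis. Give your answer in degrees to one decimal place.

θ_min ≈ 30.0°

The letter f corresponds to l = 3.
|L| = ℏ√(l(l+1)) = 2√3 ℏ.
The smallest angle corresponds to the largest L_z, i.e. m_l = l = 3, giving L_z = 3ℏ.
cos θ_min = 3/√12, so θ_min ≈ 30.0°.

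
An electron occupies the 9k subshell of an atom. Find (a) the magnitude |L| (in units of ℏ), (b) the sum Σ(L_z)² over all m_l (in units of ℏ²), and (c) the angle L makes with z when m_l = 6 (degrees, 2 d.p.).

|L| = 2√14 ℏ ≈ 7.483ℏ; Σ(L_z)² = 280 ℏ²; θ(m_l=6) ≈ 36.70°

9k means n = 9, l = 7.
|L| = ℏ√(7·8) = 2√14 ℏ ≈ 7.483ℏ.
Σ m_l² = 280, so Σ(L_z)² = 280 ℏ².
For m_l = 6: cos θ = 6/√56, θ ≈ 36.70°.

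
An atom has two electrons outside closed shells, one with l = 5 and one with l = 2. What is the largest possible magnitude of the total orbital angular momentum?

The total orbital quantum number L ranges from |l₁ − l₂| to l₁ + l₂ in integer steps.
So L can be 3, 4, 5, 6, 7.
The largest magnitude corresponds to L = 7: |L_tot| = ℏ√(7·8) = 2√14 ℏ.

|L_tot|_max = 2√14 ℏ ≈ 7.483ℏ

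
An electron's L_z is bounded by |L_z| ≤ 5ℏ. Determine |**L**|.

|L| = √30 ℏ ≈ 5.477ℏ

L_z,max = lℏ, so l = 5.
Then |L| = ℏ√(5·6) = √30 ℏ.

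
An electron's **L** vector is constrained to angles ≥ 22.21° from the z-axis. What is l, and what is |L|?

l = 6, |L| = √42 ℏ ≈ 6.481ℏ

cos²θ_min = l/(l+1) = 0.8571.
Solving: l = 6.
Then |L| = ℏ√(6·7) = √42 ℏ.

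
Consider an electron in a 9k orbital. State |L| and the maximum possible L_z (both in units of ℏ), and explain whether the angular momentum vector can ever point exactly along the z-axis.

No: L_z,max = 7ℏ < |L| = 2√14 ℏ ≈ 7.483ℏ

9k means n = 9, l = 7.
|L| = 2√14 ℏ ≈ 7.4833ℏ, while L_z,max = lℏ = 7ℏ.
Since |L| > L_z,max, the vector can never point exactly along z; the closest it comes is θ_min = arccos(7/√56) ≈ 20.7°.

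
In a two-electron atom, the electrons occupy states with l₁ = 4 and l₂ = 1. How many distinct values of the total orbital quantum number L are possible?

3

Angular momentum addition gives L = |l₁ − l₂|, …, l₁ + l₂.
Allowed values: L = 3, 4, 5.
That is 3 values.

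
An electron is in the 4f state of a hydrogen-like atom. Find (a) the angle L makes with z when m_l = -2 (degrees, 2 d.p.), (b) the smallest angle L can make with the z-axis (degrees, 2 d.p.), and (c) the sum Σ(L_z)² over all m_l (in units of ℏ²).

The 4f subshell has l = 3.
For m_l = -2: cos θ = -2/√12, θ ≈ 125.26°.
cos θ_min = 3/√12, so θ_min ≈ 30.00°.
Σ m_l² = 28, so Σ(L_z)² = 28 ℏ².

θ(m_l=-2) ≈ 125.26°; θ_min ≈ 30.00°; Σ(L_z)² = 28 ℏ²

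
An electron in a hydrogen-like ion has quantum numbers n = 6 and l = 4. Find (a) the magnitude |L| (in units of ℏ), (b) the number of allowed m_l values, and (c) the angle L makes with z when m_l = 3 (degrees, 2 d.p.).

|L| = ℏ√(4·5) = 2√5 ℏ ≈ 4.472ℏ.
There are 2l+1 = 9 values of m_l.
For m_l = 3: cos θ = 3/√20, θ ≈ 47.87°.

|L| = 2√5 ℏ ≈ 4.472ℏ; 9 values; θ(m_l=3) ≈ 47.87°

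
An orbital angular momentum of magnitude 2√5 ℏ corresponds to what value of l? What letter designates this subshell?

|L| = ℏ√(l(l+1)), so l(l+1) = 20.
l² + l − 20 = 0 ⇒ l = 4.

l = 4 (g orbital)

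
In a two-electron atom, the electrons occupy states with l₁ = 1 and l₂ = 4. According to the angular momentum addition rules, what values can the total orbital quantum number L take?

L runs from |1 − 4| = 3 to 1 + 4 = 5.
Allowed values: L = 3, 4, 5.

L = 3, 4, 5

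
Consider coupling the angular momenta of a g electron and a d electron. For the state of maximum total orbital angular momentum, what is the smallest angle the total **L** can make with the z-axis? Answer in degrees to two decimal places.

Angular momentum addition gives L = |l₁ − l₂|, …, l₁ + l₂.
So L can be 2, 3, 4, 5, 6.
The maximum is L = 6, with |L_tot| = ℏ√(6·7) = √42 ℏ.
The minimum angle with z is arccos(6/√42) ≈ 22.21°.

θ_min ≈ 22.21°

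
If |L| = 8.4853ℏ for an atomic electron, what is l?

|L| = ℏ√(l(l+1)), so l(l+1) = 72.
Solving: l = 8.

l = 8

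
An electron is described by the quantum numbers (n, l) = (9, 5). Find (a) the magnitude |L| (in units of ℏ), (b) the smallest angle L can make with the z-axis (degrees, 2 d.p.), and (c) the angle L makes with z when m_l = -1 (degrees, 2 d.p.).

|L| = √30 ℏ ≈ 5.477ℏ; θ_min ≈ 24.09°; θ(m_l=-1) ≈ 100.52°

|L| = ℏ√(5·6) = √30 ℏ ≈ 5.477ℏ.
cos θ_min = 5/√30, so θ_min ≈ 24.09°.
For m_l = -1: cos θ = -1/√30, θ ≈ 100.52°.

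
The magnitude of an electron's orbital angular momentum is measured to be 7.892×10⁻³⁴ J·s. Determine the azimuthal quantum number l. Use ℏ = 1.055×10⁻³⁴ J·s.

l = 7

In units of ℏ, |L| ≈ 7.481.
Set l(l+1) = 55.96; the integer solution is l = 7.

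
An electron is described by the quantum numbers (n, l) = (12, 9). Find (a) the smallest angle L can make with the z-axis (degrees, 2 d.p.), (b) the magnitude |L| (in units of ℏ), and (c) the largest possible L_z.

θ_min ≈ 18.43°; |L| = 3√10 ℏ ≈ 9.487ℏ; L_z,max = 9ℏ

cos θ_min = 9/√90, so θ_min ≈ 18.43°.
|L| = ℏ√(9·10) = 3√10 ℏ ≈ 9.487ℏ.
L_z,max = lℏ = 9ℏ.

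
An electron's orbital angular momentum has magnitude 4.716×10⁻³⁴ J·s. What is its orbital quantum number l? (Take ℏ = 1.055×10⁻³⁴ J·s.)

l = 4

Dividing by ℏ: |L|/ℏ ≈ 4.470.
l(l+1) ≈ 4.470² ≈ 19.98, so l = 4.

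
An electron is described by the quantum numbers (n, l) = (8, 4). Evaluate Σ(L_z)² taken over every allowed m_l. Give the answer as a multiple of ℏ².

Σ(L_z)² = 60 ℏ²

m_l ∈ {-4, -3, -2, -1, 0, 1, 2, 3, 4}.
Σ m_l² = l(l+1)(2l+1)/3 = 4·5·9/3 = 60.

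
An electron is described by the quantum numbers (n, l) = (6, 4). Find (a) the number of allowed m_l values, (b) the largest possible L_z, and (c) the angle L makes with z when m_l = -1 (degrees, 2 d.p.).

There are 2l+1 = 9 values of m_l.
L_z,max = lℏ = 4ℏ.
For m_l = -1: cos θ = -1/√20, θ ≈ 102.92°.

9 values; L_z,max = 4ℏ; θ(m_l=-1) ≈ 102.92°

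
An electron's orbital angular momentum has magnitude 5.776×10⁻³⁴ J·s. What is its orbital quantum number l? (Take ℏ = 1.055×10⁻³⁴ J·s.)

Dividing by ℏ: |L|/ℏ ≈ 5.475.
l(l+1) ≈ 5.475² ≈ 29.97, so l = 5.

l = 5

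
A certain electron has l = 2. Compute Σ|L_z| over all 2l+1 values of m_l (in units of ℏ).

The allowed m_l values are -2, -1, 0, 1, 2.
Σ|m_l| = 2(1+2+…+2) = 6.

Σ|L_z| = 6 ℏ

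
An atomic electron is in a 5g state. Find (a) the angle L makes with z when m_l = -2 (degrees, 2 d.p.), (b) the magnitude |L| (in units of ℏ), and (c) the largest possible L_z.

The 5g subshell has l = 4.
For m_l = -2: cos θ = -2/√20, θ ≈ 116.57°.
|L| = ℏ√(4·5) = 2√5 ℏ ≈ 4.472ℏ.
L_z,max = lℏ = 4ℏ.

θ(m_l=-2) ≈ 116.57°; |L| = 2√5 ℏ ≈ 4.472ℏ; L_z,max = 4ℏ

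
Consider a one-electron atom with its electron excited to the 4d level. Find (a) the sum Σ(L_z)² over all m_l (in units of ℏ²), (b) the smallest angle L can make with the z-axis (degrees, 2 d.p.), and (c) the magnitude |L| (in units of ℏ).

The 4d level has l = 2.
Σ m_l² = 10, so Σ(L_z)² = 10 ℏ².
cos θ_min = 2/√6, so θ_min ≈ 35.26°.
|L| = ℏ√(2·3) = √6 ℏ ≈ 2.449ℏ.

Σ(L_z)² = 10 ℏ²; θ_min ≈ 35.26°; |L| = √6 ℏ ≈ 2.449ℏ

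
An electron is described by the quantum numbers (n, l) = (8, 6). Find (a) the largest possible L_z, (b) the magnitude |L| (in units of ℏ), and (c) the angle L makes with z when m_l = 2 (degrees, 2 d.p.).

L_z,max = lℏ = 6ℏ.
|L| = ℏ√(6·7) = √42 ℏ ≈ 6.481ℏ.
For m_l = 2: cos θ = 2/√42, θ ≈ 72.02°.

L_z,max = 6ℏ; |L| = √42 ℏ ≈ 6.481ℏ; θ(m_l=2) ≈ 72.02°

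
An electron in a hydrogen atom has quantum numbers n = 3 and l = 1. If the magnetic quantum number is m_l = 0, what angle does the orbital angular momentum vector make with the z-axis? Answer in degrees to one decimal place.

θ ≈ 90.0°

|L| = √(l(l+1)) ℏ = √2 ℏ.
L_z = m_l ℏ = 0ℏ.
cos θ = L_z/|L| = 0/√2, so θ ≈ 90.0°.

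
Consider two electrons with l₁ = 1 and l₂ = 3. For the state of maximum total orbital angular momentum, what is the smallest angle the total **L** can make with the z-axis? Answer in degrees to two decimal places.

θ_min ≈ 26.57°

Angular momentum addition gives L = |l₁ − l₂|, …, l₁ + l₂.
Allowed values: L = 2, 3, 4.
The maximum is L = 4, with |L_tot| = ℏ√(4·5) = 2√5 ℏ.
The minimum angle with z is arccos(4/√20) ≈ 26.57°.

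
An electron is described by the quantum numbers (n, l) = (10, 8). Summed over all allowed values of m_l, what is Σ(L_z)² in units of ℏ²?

Σ(L_z)² = 408 ℏ²

The allowed m_l values are -8, -7, -6, -5, -4, -3, -2, -1, 0, 1, 2, 3, 4, 5, 6, 7, 8.
Σ m_l² = 2·(1 + 4 + 9 + 16 + 25 + 36 + 49 + 64) = 408.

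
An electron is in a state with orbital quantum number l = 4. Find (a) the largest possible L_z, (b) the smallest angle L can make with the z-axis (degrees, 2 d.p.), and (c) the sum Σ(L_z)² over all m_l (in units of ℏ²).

L_z,max = lℏ = 4ℏ.
cos θ_min = 4/√20, so θ_min ≈ 26.57°.
Σ m_l² = 60, so Σ(L_z)² = 60 ℏ².

L_z,max = 4ℏ; θ_min ≈ 26.57°; Σ(L_z)² = 60 ℏ²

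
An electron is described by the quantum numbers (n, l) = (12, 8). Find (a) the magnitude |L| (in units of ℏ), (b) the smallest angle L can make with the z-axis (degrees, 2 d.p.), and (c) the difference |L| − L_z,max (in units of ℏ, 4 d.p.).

|L| = ℏ√(8·9) = 6√2 ℏ ≈ 8.485ℏ.
cos θ_min = 8/√72, so θ_min ≈ 19.47°.
|L| − L_z,max = (6√2 − 8)ℏ ≈ 0.4853ℏ.

|L| = 6√2 ℏ ≈ 8.485ℏ; θ_min ≈ 19.47°; |L|−L_z,max ≈ 0.4853ℏ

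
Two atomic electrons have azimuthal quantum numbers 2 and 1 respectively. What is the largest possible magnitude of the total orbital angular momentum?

L runs from |2 − 1| = 1 to 2 + 1 = 3.
Allowed values: L = 1, 2, 3.
The largest magnitude corresponds to L = 3: |L_tot| = ℏ√(3·4) = 2√3 ℏ.

|L_tot|_max = 2√3 ℏ ≈ 3.464ℏ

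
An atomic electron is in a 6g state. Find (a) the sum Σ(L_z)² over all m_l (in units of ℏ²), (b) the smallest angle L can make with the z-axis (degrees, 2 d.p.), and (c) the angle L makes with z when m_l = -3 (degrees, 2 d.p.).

Σ(L_z)² = 60 ℏ²; θ_min ≈ 26.57°; θ(m_l=-3) ≈ 132.13°

For 6g, l = 4.
Σ m_l² = 60, so Σ(L_z)² = 60 ℏ².
cos θ_min = 4/√20, so θ_min ≈ 26.57°.
For m_l = -3: cos θ = -3/√20, θ ≈ 132.13°.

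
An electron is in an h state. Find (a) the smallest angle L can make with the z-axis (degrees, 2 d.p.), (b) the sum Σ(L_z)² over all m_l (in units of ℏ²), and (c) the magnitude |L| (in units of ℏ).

The letter h corresponds to l = 5.
cos θ_min = 5/√30, so θ_min ≈ 24.09°.
Σ m_l² = 110, so Σ(L_z)² = 110 ℏ².
|L| = ℏ√(5·6) = √30 ℏ ≈ 5.477ℏ.

θ_min ≈ 24.09°; Σ(L_z)² = 110 ℏ²; |L| = √30 ℏ ≈ 5.477ℏ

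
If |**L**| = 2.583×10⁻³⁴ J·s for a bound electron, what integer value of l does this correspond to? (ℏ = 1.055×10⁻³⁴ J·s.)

l = 2

Dividing by ℏ: |L|/ℏ ≈ 2.448.
(|L|/ℏ)² = l(l+1) ≈ 5.99 ⇒ l = 2.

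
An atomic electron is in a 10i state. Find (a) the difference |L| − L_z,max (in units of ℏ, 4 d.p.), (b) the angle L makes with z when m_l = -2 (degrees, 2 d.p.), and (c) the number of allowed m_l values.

|L|−L_z,max ≈ 0.4807ℏ; θ(m_l=-2) ≈ 107.98°; 13 values

The 10i subshell has l = 6.
|L| − L_z,max = (√42 − 6)ℏ ≈ 0.4807ℏ.
For m_l = -2: cos θ = -2/√42, θ ≈ 107.98°.
There are 2l+1 = 13 values of m_l.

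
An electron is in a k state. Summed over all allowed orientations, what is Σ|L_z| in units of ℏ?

Σ|L_z| = 56 ℏ

The letter k corresponds to l = 7.
m_l runs from −7 to 7, i.e. {-7, -6, -5, -4, -3, -2, -1, 0, 1, 2, 3, 4, 5, 6, 7}.
Σ|m_l| = 2(1+2+…+7) = 56.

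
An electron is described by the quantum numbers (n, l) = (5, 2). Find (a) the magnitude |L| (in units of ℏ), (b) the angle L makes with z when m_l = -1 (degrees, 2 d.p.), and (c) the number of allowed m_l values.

|L| = √6 ℏ ≈ 2.449ℏ; θ(m_l=-1) ≈ 114.09°; 5 values

|L| = ℏ√(2·3) = √6 ℏ ≈ 2.449ℏ.
For m_l = -1: cos θ = -1/√6, θ ≈ 114.09°.
There are 2l+1 = 5 values of m_l.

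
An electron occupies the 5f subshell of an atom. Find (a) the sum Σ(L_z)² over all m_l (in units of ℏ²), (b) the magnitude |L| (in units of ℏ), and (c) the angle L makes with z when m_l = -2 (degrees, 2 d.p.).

5f means n = 5, l = 3.
Σ m_l² = 28, so Σ(L_z)² = 28 ℏ².
|L| = ℏ√(3·4) = 2√3 ℏ ≈ 3.464ℏ.
For m_l = -2: cos θ = -2/√12, θ ≈ 125.26°.

Σ(L_z)² = 28 ℏ²; |L| = 2√3 ℏ ≈ 3.464ℏ; θ(m_l=-2) ≈ 125.26°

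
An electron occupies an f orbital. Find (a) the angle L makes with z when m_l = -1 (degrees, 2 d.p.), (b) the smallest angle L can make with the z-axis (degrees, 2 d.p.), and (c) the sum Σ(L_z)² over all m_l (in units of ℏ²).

For an f orbital, l = 3.
For m_l = -1: cos θ = -1/√12, θ ≈ 106.78°.
cos θ_min = 3/√12, so θ_min ≈ 30.00°.
Σ m_l² = 28, so Σ(L_z)² = 28 ℏ².

θ(m_l=-1) ≈ 106.78°; θ_min ≈ 30.00°; Σ(L_z)² = 28 ℏ²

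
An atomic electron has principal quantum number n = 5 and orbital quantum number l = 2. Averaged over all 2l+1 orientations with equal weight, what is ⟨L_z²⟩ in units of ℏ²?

⟨L_z²⟩ = 2 ℏ²

m_l ∈ {-2, -1, 0, 1, 2}.
Average of L_z² over 5 states: 10/5 ℏ² = 2 ℏ².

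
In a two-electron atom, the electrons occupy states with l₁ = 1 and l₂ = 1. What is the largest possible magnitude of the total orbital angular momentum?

The total orbital quantum number L ranges from |l₁ − l₂| to l₁ + l₂ in integer steps.
L ∈ {0, 1, 2}.
The largest magnitude corresponds to L = 2: |L_tot| = ℏ√(2·3) = √6 ℏ.

|L_tot|_max = √6 ℏ ≈ 2.449ℏ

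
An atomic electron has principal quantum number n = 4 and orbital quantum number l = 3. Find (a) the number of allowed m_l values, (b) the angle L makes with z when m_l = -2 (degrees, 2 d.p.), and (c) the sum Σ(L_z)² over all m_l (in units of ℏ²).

7 values; θ(m_l=-2) ≈ 125.26°; Σ(L_z)² = 28 ℏ²

There are 2l+1 = 7 values of m_l.
For m_l = -2: cos θ = -2/√12, θ ≈ 125.26°.
Σ m_l² = 28, so Σ(L_z)² = 28 ℏ².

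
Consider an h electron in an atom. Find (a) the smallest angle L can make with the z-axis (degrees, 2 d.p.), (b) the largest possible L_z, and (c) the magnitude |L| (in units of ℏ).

θ_min ≈ 24.09°; L_z,max = 5ℏ; |L| = √30 ℏ ≈ 5.477ℏ

An h state has l = 5.
cos θ_min = 5/√30, so θ_min ≈ 24.09°.
L_z,max = lℏ = 5ℏ.
|L| = ℏ√(5·6) = √30 ℏ ≈ 5.477ℏ.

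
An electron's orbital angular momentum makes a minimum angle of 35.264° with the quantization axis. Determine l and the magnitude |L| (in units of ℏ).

cos²θ_min = l/(l+1) = 0.6667.
l = cos²θ/sin²θ ≈ 2.
Then |L| = ℏ√(2·3) = √6 ℏ.

l = 2, |L| = √6 ℏ ≈ 2.449ℏ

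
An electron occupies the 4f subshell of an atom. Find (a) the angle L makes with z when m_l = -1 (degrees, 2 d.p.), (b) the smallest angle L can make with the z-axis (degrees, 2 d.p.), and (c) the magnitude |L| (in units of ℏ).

The 4f subshell has l = 3.
For m_l = -1: cos θ = -1/√12, θ ≈ 106.78°.
cos θ_min = 3/√12, so θ_min ≈ 30.00°.
|L| = ℏ√(3·4) = 2√3 ℏ ≈ 3.464ℏ.

θ(m_l=-1) ≈ 106.78°; θ_min ≈ 30.00°; |L| = 2√3 ℏ ≈ 3.464ℏ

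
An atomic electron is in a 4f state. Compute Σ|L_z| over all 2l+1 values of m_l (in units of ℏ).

The 4f subshell has l = 3.
m_l runs from −3 to 3, i.e. {-3, -2, -1, 0, 1, 2, 3}.
Σ|m_l| = 2·3(3+1)/2 = 12.

Σ|L_z| = 12 ℏ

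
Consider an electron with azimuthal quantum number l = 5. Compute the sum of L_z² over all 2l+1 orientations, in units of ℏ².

Σ(L_z)² = 110 ℏ²

The allowed m_l values are -5, -4, -3, -2, -1, 0, 1, 2, 3, 4, 5.
Summing m² from −5 to 5: Σ m_l² = 110.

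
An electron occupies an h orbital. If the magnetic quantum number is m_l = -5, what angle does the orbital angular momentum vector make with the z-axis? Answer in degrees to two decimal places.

θ ≈ 155.91°

H corresponds to l = 5.
|L| = √(l(l+1)) ℏ = √30 ℏ.
L_z = m_l ℏ = −5ℏ.
cos θ = L_z/|L| = -5/√30, so θ ≈ 155.91°.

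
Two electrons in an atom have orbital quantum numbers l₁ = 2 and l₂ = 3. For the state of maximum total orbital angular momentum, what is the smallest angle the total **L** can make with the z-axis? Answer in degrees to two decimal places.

The total orbital quantum number L ranges from |l₁ − l₂| to l₁ + l₂ in integer steps.
Allowed values: L = 1, 2, 3, 4, 5.
The maximum is L = 5, with |L_tot| = ℏ√(5·6) = √30 ℏ.
The minimum angle with z is arccos(5/√30) ≈ 24.09°.

θ_min ≈ 24.09°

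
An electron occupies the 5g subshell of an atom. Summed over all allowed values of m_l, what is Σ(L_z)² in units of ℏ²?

The 5g subshell has l = 4.
The allowed m_l values are -4, -3, -2, -1, 0, 1, 2, 3, 4.
Σ m_l² = 2·(1 + 4 + 9 + 16) = 60.

Σ(L_z)² = 60 ℏ²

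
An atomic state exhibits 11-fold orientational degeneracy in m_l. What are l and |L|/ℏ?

l = 5, |L| = √30 ℏ ≈ 5.477ℏ

11 = 2l + 1, so l = (11−1)/2 = 5.
|L| = ℏ√(l(l+1)) = ℏ√(5·6) = √30 ℏ.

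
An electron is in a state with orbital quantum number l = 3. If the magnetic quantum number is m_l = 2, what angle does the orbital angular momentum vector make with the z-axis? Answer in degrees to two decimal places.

θ ≈ 54.74°

|L|² = l(l+1)ℏ² = 12ℏ², so |L| = 2√3 ℏ.
L_z = m_l ℏ = 2ℏ.
cos θ = L_z/|L| = 2/√12, so θ ≈ 54.74°.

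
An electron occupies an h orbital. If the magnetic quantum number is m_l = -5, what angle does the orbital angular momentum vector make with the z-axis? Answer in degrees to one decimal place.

θ ≈ 155.9°

For an h orbital, l = 5.
|L| = √(l(l+1)) ℏ = √30 ℏ.
L_z = m_l ℏ = −5ℏ.
cos θ = L_z/|L| = -5/√30, so θ ≈ 155.9°.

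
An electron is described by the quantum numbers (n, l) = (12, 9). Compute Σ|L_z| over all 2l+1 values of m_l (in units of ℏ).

Σ|L_z| = 90 ℏ

m_l ∈ {-9, -8, -7, -6, -5, -4, -3, -2, -1, 0, 1, 2, 3, 4, 5, 6, 7, 8, 9}.
Σ|m_l| = 2·9(9+1)/2 = 90.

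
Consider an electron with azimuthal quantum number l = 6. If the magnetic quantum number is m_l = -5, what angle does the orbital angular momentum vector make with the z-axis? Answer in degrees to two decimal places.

θ ≈ 140.49°

|L| = √(l(l+1)) ℏ = √42 ℏ.
L_z = m_l ℏ = −5ℏ.
cos θ = L_z/|L| = -5/√42, so θ ≈ 140.49°.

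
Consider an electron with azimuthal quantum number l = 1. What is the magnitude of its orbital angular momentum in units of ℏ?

|L| = ℏ√(l(l+1)) = ℏ√(1·2) = √2 ℏ

|L| = √2 ℏ ≈ 1.414ℏ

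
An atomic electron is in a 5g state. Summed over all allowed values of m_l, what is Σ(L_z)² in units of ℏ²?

Σ(L_z)² = 60 ℏ²

The 5g subshell has l = 4.
The allowed m_l values are -4, -3, -2, -1, 0, 1, 2, 3, 4.
Σ m_l² = 2·(1 + 4 + 9 + 16) = 60.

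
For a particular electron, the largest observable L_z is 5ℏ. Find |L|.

|L| = √30 ℏ ≈ 5.477ℏ

Since max m_l = l, l = 5.
Then |L| = ℏ√(5·6) = √30 ℏ.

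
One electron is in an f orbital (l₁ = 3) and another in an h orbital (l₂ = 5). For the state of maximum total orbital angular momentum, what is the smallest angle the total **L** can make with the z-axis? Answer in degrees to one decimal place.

Angular momentum addition gives L = |l₁ − l₂|, …, l₁ + l₂.
So L can be 2, 3, 4, 5, 6, 7, 8.
The maximum is L = 8, with |L_tot| = ℏ√(8·9) = 6√2 ℏ.
The minimum angle with z is arccos(8/√72) ≈ 19.5°.

θ_min ≈ 19.5°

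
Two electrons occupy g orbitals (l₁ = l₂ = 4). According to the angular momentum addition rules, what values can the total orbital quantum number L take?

L = 0, 1, 2, 3, 4, 5, 6, 7, 8

L runs from |4 − 4| = 0 to 4 + 4 = 8.
Allowed values: L = 0, 1, 2, 3, 4, 5, 6, 7, 8.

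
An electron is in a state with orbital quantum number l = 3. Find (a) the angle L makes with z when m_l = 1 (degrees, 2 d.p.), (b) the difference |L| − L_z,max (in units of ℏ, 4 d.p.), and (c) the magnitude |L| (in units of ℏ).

θ(m_l=1) ≈ 73.22°; |L|−L_z,max ≈ 0.4641ℏ; |L| = 2√3 ℏ ≈ 3.464ℏ

For m_l = 1: cos θ = 1/√12, θ ≈ 73.22°.
|L| − L_z,max = (2√3 − 3)ℏ ≈ 0.4641ℏ.
|L| = ℏ√(3·4) = 2√3 ℏ ≈ 3.464ℏ.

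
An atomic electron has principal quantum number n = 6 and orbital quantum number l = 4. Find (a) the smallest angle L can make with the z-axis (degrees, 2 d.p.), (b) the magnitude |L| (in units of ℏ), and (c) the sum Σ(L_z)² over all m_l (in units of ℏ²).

cos θ_min = 4/√20, so θ_min ≈ 26.57°.
|L| = ℏ√(4·5) = 2√5 ℏ ≈ 4.472ℏ.
Σ m_l² = 60, so Σ(L_z)² = 60 ℏ².

θ_min ≈ 26.57°; |L| = 2√5 ℏ ≈ 4.472ℏ; Σ(L_z)² = 60 ℏ²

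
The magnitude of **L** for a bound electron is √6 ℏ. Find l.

l = 2

Since |L|² = l(l+1)ℏ², l(l+1) = 6.
The positive root is l = 2.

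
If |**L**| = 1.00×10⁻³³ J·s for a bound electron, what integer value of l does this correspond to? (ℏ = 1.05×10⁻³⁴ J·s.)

l = 9

Dividing by ℏ: |L|/ℏ ≈ 9.524.
Set l(l+1) = 90.70; the integer solution is l = 9.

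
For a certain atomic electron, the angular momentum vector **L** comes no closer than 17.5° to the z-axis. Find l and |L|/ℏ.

l = 10, |L| = √110 ℏ ≈ 10.488ℏ

At minimum angle, m_l = l, so cos θ = l/√(l(l+1)); cos²θ = l/(l+1) = 0.9096.
l = cos²θ/sin²θ ≈ 10.
Then |L| = ℏ√(10·11) = √110 ℏ.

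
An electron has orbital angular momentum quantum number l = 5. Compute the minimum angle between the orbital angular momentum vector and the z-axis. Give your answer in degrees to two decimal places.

|L|² = l(l+1)ℏ² = 30ℏ², so |L| = √30 ℏ.
The smallest angle corresponds to the largest L_z, i.e. m_l = l = 5, giving L_z = 5ℏ.
cos θ_min = 5/√30, so θ_min ≈ 24.09°.

θ_min ≈ 24.09°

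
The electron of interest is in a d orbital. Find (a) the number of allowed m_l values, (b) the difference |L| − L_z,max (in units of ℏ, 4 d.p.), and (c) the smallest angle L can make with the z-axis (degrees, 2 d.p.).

5 values; |L|−L_z,max ≈ 0.4495ℏ; θ_min ≈ 35.26°

D corresponds to l = 2.
There are 2l+1 = 5 values of m_l.
|L| − L_z,max = (√6 − 2)ℏ ≈ 0.4495ℏ.
cos θ_min = 2/√6, so θ_min ≈ 35.26°.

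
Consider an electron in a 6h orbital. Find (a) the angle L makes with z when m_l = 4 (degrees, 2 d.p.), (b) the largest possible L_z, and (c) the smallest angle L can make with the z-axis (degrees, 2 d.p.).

θ(m_l=4) ≈ 43.09°; L_z,max = 5ℏ; θ_min ≈ 24.09°

The 6h subshell has l = 5.
For m_l = 4: cos θ = 4/√30, θ ≈ 43.09°.
L_z,max = lℏ = 5ℏ.
cos θ_min = 5/√30, so θ_min ≈ 24.09°.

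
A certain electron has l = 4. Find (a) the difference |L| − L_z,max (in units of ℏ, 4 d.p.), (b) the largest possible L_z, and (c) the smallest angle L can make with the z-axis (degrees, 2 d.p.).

|L| − L_z,max = (2√5 − 4)ℏ ≈ 0.4721ℏ.
L_z,max = lℏ = 4ℏ.
cos θ_min = 4/√20, so θ_min ≈ 26.57°.

|L|−L_z,max ≈ 0.4721ℏ; L_z,max = 4ℏ; θ_min ≈ 26.57°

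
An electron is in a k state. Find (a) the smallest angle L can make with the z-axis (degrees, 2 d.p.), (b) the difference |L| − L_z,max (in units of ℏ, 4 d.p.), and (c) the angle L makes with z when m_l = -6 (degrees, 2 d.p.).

The letter k corresponds to l = 7.
cos θ_min = 7/√56, so θ_min ≈ 20.70°.
|L| − L_z,max = (2√14 − 7)ℏ ≈ 0.4833ℏ.
For m_l = -6: cos θ = -6/√56, θ ≈ 143.30°.

θ_min ≈ 20.70°; |L|−L_z,max ≈ 0.4833ℏ; θ(m_l=-6) ≈ 143.30°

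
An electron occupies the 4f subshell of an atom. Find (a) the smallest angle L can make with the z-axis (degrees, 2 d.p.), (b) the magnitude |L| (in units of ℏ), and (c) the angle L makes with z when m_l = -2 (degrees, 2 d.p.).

For 4f, l = 3.
cos θ_min = 3/√12, so θ_min ≈ 30.00°.
|L| = ℏ√(3·4) = 2√3 ℏ ≈ 3.464ℏ.
For m_l = -2: cos θ = -2/√12, θ ≈ 125.26°.

θ_min ≈ 30.00°; |L| = 2√3 ℏ ≈ 3.464ℏ; θ(m_l=-2) ≈ 125.26°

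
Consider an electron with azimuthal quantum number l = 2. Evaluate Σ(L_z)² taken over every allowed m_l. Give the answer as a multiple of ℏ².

m_l runs from −2 to 2, i.e. {-2, -1, 0, 1, 2}.
Summing m² from −2 to 2: Σ m_l² = 10.

Σ(L_z)² = 10 ℏ²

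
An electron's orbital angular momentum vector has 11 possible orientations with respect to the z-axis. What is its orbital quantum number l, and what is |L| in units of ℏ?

2l + 1 = 11 ⇒ l = 5.
Then |L| = √(l(l+1)) ℏ = √30 ℏ.

l = 5, |L| = √30 ℏ ≈ 5.477ℏ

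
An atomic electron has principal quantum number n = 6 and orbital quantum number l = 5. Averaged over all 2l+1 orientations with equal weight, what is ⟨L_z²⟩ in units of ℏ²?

⟨L_z²⟩ = 10 ℏ²

m_l ∈ {-5, -4, -3, -2, -1, 0, 1, 2, 3, 4, 5}.
⟨L_z²⟩ = ℏ²·(Σ m_l²)/(2l+1) = ℏ²·110/11 = 10ℏ².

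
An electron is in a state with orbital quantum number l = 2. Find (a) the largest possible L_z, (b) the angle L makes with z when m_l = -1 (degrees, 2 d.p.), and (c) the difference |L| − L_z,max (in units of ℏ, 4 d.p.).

L_z,max = lℏ = 2ℏ.
For m_l = -1: cos θ = -1/√6, θ ≈ 114.09°.
|L| − L_z,max = (√6 − 2)ℏ ≈ 0.4495ℏ.

L_z,max = 2ℏ; θ(m_l=-1) ≈ 114.09°; |L|−L_z,max ≈ 0.4495ℏ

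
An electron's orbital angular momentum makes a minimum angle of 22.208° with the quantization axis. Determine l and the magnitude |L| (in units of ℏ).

l = 6, |L| = √42 ℏ ≈ 6.481ℏ

cos²θ_min = l/(l+1) = 0.8571.
Solving: l = 6.
Then |L| = ℏ√(6·7) = √42 ℏ.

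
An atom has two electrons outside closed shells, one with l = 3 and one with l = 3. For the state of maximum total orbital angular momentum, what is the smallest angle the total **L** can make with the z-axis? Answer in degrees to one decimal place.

θ_min ≈ 22.2°

Angular momentum addition gives L = |l₁ − l₂|, …, l₁ + l₂.
Allowed values: L = 0, 1, 2, 3, 4, 5, 6.
The maximum is L = 6, with |L_tot| = ℏ√(6·7) = √42 ℏ.
The minimum angle with z is arccos(6/√42) ≈ 22.2°.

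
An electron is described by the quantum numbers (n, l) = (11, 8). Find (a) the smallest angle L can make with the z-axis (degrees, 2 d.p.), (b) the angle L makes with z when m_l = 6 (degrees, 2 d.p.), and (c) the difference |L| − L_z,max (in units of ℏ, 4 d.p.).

cos θ_min = 8/√72, so θ_min ≈ 19.47°.
For m_l = 6: cos θ = 6/√72, θ ≈ 45.00°.
|L| − L_z,max = (6√2 − 8)ℏ ≈ 0.4853ℏ.

θ_min ≈ 19.47°; θ(m_l=6) ≈ 45.00°; |L|−L_z,max ≈ 0.4853ℏ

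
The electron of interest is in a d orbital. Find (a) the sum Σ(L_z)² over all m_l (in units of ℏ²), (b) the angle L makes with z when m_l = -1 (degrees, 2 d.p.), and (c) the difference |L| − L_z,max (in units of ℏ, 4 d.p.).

Σ(L_z)² = 10 ℏ²; θ(m_l=-1) ≈ 114.09°; |L|−L_z,max ≈ 0.4495ℏ

The letter d corresponds to l = 2.
Σ m_l² = 10, so Σ(L_z)² = 10 ℏ².
For m_l = -1: cos θ = -1/√6, θ ≈ 114.09°.
|L| − L_z,max = (√6 − 2)ℏ ≈ 0.4495ℏ.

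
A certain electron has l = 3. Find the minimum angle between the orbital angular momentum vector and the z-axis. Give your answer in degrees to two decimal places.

θ_min ≈ 30.00°

|L|² = l(l+1)ℏ² = 12ℏ², so |L| = 2√3 ℏ.
The smallest angle corresponds to the largest L_z, i.e. m_l = l = 3, giving L_z = 3ℏ.
cos θ_min = 3/√12, so θ_min ≈ 30.00°.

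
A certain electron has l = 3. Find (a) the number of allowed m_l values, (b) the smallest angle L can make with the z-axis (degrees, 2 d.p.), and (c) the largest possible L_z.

There are 2l+1 = 7 values of m_l.
cos θ_min = 3/√12, so θ_min ≈ 30.00°.
L_z,max = lℏ = 3ℏ.

7 values; θ_min ≈ 30.00°; L_z,max = 3ℏ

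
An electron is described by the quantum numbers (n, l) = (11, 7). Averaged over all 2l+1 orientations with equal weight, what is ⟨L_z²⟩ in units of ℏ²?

⟨L_z²⟩ = 18.67 ℏ²

m_l ∈ {-7, -6, -5, -4, -3, -2, -1, 0, 1, 2, 3, 4, 5, 6, 7}.
⟨L_z²⟩ = ℏ²·l(l+1)/3 = 18.67ℏ².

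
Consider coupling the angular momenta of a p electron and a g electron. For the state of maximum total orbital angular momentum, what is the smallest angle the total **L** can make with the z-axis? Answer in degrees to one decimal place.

θ_min ≈ 24.1°

Angular momentum addition gives L = |l₁ − l₂|, …, l₁ + l₂.
So L can be 3, 4, 5.
The maximum is L = 5, with |L_tot| = ℏ√(5·6) = √30 ℏ.
The minimum angle with z is arccos(5/√30) ≈ 24.1°.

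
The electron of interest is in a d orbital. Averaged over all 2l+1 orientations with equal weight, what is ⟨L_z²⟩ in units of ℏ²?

⟨L_z²⟩ = 2 ℏ²

For a d orbital, l = 2.
m_l runs from −2 to 2, i.e. {-2, -1, 0, 1, 2}.
⟨L_z²⟩ = ℏ²·l(l+1)/3 = 2ℏ².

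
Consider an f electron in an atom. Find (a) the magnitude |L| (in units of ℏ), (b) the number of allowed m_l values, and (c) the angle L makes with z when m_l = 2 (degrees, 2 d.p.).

An f state has l = 3.
|L| = ℏ√(3·4) = 2√3 ℏ ≈ 3.464ℏ.
There are 2l+1 = 7 values of m_l.
For m_l = 2: cos θ = 2/√12, θ ≈ 54.74°.

|L| = 2√3 ℏ ≈ 3.464ℏ; 7 values; θ(m_l=2) ≈ 54.74°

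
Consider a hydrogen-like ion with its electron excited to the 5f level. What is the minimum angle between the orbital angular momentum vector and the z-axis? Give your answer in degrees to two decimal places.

The 5f level has l = 3.
|L| = √(l(l+1)) ℏ = 2√3 ℏ.
The smallest angle corresponds to the largest L_z, i.e. m_l = l = 3, giving L_z = 3ℏ.
cos θ_min = 3/√12, so θ_min ≈ 30.00°.

θ_min ≈ 30.00°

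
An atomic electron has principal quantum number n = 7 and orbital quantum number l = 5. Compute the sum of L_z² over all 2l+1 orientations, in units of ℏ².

m_l ∈ {-5, -4, -3, -2, -1, 0, 1, 2, 3, 4, 5}.
Summing m² from −5 to 5: Σ m_l² = 110.

Σ(L_z)² = 110 ℏ²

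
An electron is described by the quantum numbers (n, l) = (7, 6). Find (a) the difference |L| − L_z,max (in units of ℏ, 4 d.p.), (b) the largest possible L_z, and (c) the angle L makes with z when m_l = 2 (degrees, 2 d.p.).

|L| − L_z,max = (√42 − 6)ℏ ≈ 0.4807ℏ.
L_z,max = lℏ = 6ℏ.
For m_l = 2: cos θ = 2/√42, θ ≈ 72.02°.

|L|−L_z,max ≈ 0.4807ℏ; L_z,max = 6ℏ; θ(m_l=2) ≈ 72.02°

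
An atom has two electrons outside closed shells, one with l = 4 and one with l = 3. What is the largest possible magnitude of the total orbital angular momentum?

Angular momentum addition gives L = |l₁ − l₂|, …, l₁ + l₂.
Allowed values: L = 1, 2, 3, 4, 5, 6, 7.
The largest magnitude corresponds to L = 7: |L_tot| = ℏ√(7·8) = 2√14 ℏ.

|L_tot|_max = 2√14 ℏ ≈ 7.483ℏ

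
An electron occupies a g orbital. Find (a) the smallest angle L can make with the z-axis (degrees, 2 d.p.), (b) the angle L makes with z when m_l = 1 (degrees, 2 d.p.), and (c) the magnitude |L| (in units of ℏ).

The letter g corresponds to l = 4.
cos θ_min = 4/√20, so θ_min ≈ 26.57°.
For m_l = 1: cos θ = 1/√20, θ ≈ 77.08°.
|L| = ℏ√(4·5) = 2√5 ℏ ≈ 4.472ℏ.

θ_min ≈ 26.57°; θ(m_l=1) ≈ 77.08°; |L| = 2√5 ℏ ≈ 4.472ℏ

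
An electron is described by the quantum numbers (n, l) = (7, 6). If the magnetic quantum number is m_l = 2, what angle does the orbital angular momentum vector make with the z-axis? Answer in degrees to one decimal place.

|L|² = l(l+1)ℏ² = 42ℏ², so |L| = √42 ℏ.
L_z = m_l ℏ = 2ℏ.
cos θ = L_z/|L| = 2/√42, so θ ≈ 72.0°.

θ ≈ 72.0°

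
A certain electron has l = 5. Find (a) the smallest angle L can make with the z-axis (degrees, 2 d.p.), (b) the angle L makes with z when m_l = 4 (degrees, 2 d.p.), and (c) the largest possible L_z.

θ_min ≈ 24.09°; θ(m_l=4) ≈ 43.09°; L_z,max = 5ℏ

cos θ_min = 5/√30, so θ_min ≈ 24.09°.
For m_l = 4: cos θ = 4/√30, θ ≈ 43.09°.
L_z,max = lℏ = 5ℏ.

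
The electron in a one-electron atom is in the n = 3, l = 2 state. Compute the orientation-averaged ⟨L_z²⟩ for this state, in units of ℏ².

The allowed m_l values are -2, -1, 0, 1, 2.
Average of L_z² over 5 states: 10/5 ℏ² = 2 ℏ².

⟨L_z²⟩ = 2 ℏ²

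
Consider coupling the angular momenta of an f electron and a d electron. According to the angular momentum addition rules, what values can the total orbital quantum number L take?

L runs from |3 − 2| = 1 to 3 + 2 = 5.
L ∈ {1, 2, 3, 4, 5}.

L = 1, 2, 3, 4, 5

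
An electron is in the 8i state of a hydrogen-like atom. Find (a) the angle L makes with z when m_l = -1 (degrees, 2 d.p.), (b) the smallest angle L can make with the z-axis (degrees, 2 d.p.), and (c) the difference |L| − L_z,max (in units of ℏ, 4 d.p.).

θ(m_l=-1) ≈ 98.88°; θ_min ≈ 22.21°; |L|−L_z,max ≈ 0.4807ℏ

For 8i, l = 6.
For m_l = -1: cos θ = -1/√42, θ ≈ 98.88°.
cos θ_min = 6/√42, so θ_min ≈ 22.21°.
|L| − L_z,max = (√42 − 6)ℏ ≈ 0.4807ℏ.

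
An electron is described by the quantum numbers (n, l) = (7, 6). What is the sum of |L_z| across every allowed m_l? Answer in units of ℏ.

The allowed m_l values are -6, -5, -4, -3, -2, -1, 0, 1, 2, 3, 4, 5, 6.
Σ|m_l| = 2·6(6+1)/2 = 42.

Σ|L_z| = 42 ℏ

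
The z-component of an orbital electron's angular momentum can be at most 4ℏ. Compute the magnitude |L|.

|L| = 2√5 ℏ ≈ 4.472ℏ

L_z,max = lℏ, so l = 4.
Then |L| = ℏ√(4·5) = 2√5 ℏ.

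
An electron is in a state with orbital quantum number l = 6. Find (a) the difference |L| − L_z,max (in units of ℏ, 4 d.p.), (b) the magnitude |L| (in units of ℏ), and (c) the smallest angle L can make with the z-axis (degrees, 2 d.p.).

|L| − L_z,max = (√42 − 6)ℏ ≈ 0.4807ℏ.
|L| = ℏ√(6·7) = √42 ℏ ≈ 6.481ℏ.
cos θ_min = 6/√42, so θ_min ≈ 22.21°.

|L|−L_z,max ≈ 0.4807ℏ; |L| = √42 ℏ ≈ 6.481ℏ; θ_min ≈ 22.21°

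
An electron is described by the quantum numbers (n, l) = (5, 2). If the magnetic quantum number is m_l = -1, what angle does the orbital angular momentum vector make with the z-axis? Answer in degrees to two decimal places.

θ ≈ 114.09°

|L| = √(l(l+1)) ℏ = √6 ℏ.
L_z = m_l ℏ = −1ℏ.
cos θ = L_z/|L| = -1/√6, so θ ≈ 114.09°.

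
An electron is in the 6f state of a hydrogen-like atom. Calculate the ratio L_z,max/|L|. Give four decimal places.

L_z,max/|L| = 0.8660

For 6f, l = 3.
|L| = 2√3 ℏ ≈ 3.4641ℏ, while L_z,max = lℏ = 3ℏ.
L_z,max/|L| = 3/√12 = 0.8660.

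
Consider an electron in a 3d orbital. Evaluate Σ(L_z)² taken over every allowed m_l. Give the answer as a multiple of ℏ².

Σ(L_z)² = 10 ℏ²

The 3d subshell has l = 2.
m_l ∈ {-2, -1, 0, 1, 2}.
Σ m_l² = 2·(1 + 4) = 10.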